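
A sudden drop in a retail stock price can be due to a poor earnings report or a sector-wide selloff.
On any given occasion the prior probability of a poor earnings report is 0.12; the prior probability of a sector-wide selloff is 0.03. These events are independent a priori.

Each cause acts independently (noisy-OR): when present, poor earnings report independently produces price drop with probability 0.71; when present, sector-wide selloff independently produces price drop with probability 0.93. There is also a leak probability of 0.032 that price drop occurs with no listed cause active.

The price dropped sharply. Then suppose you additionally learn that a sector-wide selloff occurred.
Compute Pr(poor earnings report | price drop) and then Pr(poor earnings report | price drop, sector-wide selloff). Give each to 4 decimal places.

Pr(poor earnings report | price drop) ≈ 0.6269; Pr(poor earnings report | price drop, sector-wide selloff) ≈ 0.1254

Under noisy-OR, P(price drop | causes) = 1 − (1−0.032)·∏(1−qᵢ) over the active causes.
Sum P(price drop|·) weighted by the priors over the 4 (poor earnings report, sector-wide selloff) configurations:
  P(price drop) = 0.032·0.88·0.97 + 0.93224·0.88·0.03 + 0.71928·0.12·0.97 + 0.98035·0.12·0.03
        = 0.027315 + 0.024611 + 0.083724 + 0.003529 = 0.139179
Configurations with poor earnings report contribute 0.087253, so
  P(poor earnings report | price drop) = 0.087253 / 0.139179 ≈ 0.6269

With the extra evidence:
Sum P(price drop|·) weighted by the priors over both values of poor earnings report:
  P(price drop | sector-wide selloff) = 0.93224*0.88 + 0.98035*0.12
        = 0.820371 + 0.117642 = 0.938013
Keeping only the poor earnings report-present terms gives 0.117642, so
  P(poor earnings report | price drop, sector-wide selloff) = 0.117642 / 0.938013 ≈ 0.1254
This is intercausal reasoning (explaining away): once sector-wide selloff accounts for the price drop, poor earnings report becomes less likely.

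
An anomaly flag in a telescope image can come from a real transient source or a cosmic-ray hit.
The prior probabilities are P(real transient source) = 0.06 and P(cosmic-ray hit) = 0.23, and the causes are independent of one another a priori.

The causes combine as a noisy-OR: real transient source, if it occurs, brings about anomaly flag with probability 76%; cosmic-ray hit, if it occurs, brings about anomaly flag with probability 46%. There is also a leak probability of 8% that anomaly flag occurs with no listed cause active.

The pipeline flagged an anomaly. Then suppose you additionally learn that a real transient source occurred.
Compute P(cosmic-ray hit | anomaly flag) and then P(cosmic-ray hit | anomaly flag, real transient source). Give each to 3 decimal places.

Under noisy-OR, P(anomaly flag | causes) = 1 − (1−0.08)·∏(1−qᵢ) over the active causes.
Sum P(anomaly flag|·) weighted by the priors over the 4 (real transient source, cosmic-ray hit) configurations:
  P(anomaly flag) = 0.08×0.94×0.77 + 0.5032×0.94×0.23 + 0.7792×0.06×0.77 + 0.880768×0.06×0.23
        = 0.057904 + 0.108792 + 0.035999 + 0.012155 = 0.214850
The terms with cosmic-ray hit present sum to 0.120947, so
  P(cosmic-ray hit | anomaly flag) = 0.120947 / 0.214850 ≈ 0.563

With the extra evidence:
By total probability over both values of cosmic-ray hit:
  P(anomaly flag | real transient source) = 0.7792*0.77 + 0.880768*0.23
        = 0.599984 + 0.202577 = 0.802561
Keeping only the cosmic-ray hit-present terms gives 0.202577, so
  P(cosmic-ray hit | anomaly flag, real transient source) = 0.202577 / 0.802561 ≈ 0.252

P(cosmic-ray hit | anomaly flag) ≈ 0.563; P(cosmic-ray hit | anomaly flag, real transient source) ≈ 0.252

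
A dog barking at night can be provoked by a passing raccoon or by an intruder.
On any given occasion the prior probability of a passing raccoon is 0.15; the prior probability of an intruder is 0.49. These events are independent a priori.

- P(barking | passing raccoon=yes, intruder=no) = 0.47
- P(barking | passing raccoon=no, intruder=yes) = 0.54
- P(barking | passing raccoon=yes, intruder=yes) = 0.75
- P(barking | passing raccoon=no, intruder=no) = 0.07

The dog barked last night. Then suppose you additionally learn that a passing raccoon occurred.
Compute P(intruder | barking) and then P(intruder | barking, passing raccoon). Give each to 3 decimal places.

P(intruder | barking) ≈ 0.809; P(intruder | barking, passing raccoon) ≈ 0.605

Sum P(barking|·) weighted by the priors over the 4 (passing raccoon, intruder) configurations:
  P(barking) = 0.07*0.85*0.51 + 0.54*0.85*0.49 + 0.47*0.15*0.51 + 0.75*0.15*0.49
        = 0.030345 + 0.224910 + 0.035955 + 0.055125 = 0.346335
Keeping only the intruder-present terms gives 0.280035, so
  P(intruder | barking) = 0.280035 / 0.346335 ≈ 0.809

With the extra evidence:
P(barking | passing raccoon) = 0.47×0.51 + 0.75×0.49 = 0.239700 + 0.367500 = 0.607200
The intruder-present share is 0.75×0.49 = 0.367500.
Hence the posterior is 0.367500/0.607200 ≈ 0.605.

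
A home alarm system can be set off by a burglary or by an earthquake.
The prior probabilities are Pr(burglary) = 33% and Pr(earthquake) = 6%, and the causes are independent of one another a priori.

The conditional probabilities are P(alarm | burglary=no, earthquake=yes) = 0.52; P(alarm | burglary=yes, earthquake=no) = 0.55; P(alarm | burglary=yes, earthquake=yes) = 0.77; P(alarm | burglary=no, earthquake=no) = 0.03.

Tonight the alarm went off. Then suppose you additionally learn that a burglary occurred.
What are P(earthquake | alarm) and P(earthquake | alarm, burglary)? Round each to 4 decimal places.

P(earthquake | alarm) ≈ 0.1602; P(earthquake | alarm, burglary) ≈ 0.0820

Numerator (weight on configurations with earthquake): 0.020904 + 0.015246 = 0.036150
Normalizer over all consistent configurations: 0.03*0.67*0.94 + 0.52*0.67*0.06 + 0.55*0.33*0.94 + 0.77*0.33*0.06 = 0.225654
P(earthquake | alarm) = 0.036150/0.225654 ≈ 0.1602

With the extra evidence:
Numerator (weight on configurations with earthquake): 0.77·0.06 = 0.046200
The normalizing constant is 0.55·0.94 + 0.77·0.06 = 0.563200
Posterior = 0.046200 / 0.563200 ≈ 0.0820
— burglary explains away the evidence for earthquake.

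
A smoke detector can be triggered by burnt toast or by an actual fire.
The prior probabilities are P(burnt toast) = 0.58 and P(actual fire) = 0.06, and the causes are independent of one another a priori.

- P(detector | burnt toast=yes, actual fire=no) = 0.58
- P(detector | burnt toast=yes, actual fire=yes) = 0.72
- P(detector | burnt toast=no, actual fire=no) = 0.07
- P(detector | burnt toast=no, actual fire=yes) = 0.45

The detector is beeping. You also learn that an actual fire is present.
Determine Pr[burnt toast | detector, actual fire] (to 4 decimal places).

Sum P(detector|·) weighted by the priors over both values of burnt toast:
  P(detector | actual fire) = 0.45×0.42 + 0.72×0.58
        = 0.189000 + 0.417600 = 0.606600
Configurations with burnt toast contribute 0.417600, so
  P(burnt toast | detector, actual fire) = 0.417600 / 0.606600 ≈ 0.6884

Pr[burnt toast | detector, actual fire] ≈ 0.6884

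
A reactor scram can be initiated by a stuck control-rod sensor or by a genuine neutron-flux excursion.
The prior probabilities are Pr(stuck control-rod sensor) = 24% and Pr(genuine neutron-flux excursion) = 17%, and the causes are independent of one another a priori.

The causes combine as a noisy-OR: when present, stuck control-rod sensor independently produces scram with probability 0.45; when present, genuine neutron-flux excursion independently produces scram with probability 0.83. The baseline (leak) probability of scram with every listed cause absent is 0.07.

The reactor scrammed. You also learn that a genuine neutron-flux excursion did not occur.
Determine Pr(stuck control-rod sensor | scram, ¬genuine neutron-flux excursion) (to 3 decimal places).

Pr(stuck control-rod sensor | scram, ¬genuine neutron-flux excursion) ≈ 0.688

Under noisy-OR, P(scram | causes) = 1 − (1−0.07)·∏(1−qᵢ) over the active causes.
By total probability over both values of stuck control-rod sensor:
  P(scram | ¬genuine neutron-flux excursion) = 0.07×0.76 + 0.4885×0.24
        = 0.053200 + 0.117240 = 0.170440
Keeping only the stuck control-rod sensor-present terms gives 0.117240, so
  P(stuck control-rod sensor | scram, ¬genuine neutron-flux excursion) = 0.117240 / 0.170440 ≈ 0.688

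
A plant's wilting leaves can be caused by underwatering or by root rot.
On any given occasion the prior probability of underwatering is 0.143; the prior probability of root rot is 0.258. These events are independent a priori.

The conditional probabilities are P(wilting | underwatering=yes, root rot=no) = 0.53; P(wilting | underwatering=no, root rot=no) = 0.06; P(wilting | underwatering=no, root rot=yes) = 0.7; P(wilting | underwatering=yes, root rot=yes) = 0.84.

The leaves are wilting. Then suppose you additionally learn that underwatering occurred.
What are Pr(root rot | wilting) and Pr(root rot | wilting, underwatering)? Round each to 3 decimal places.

Numerator (weight on configurations with root rot): 0.154774 + 0.030991 = 0.185765
The normalizing constant is 0.06*0.857*0.742 + 0.7*0.857*0.258 + 0.53*0.143*0.742 + 0.84*0.143*0.258 = 0.280155
P(root rot | wilting) = 0.185765/0.280155 ≈ 0.663

Now condition on the additional information:
Weight on root rot=true, given the evidence: 0.84·0.258 = 0.216720
Denominator P(wilting | underwatering): 0.53·0.742 + 0.84·0.258 = 0.609980
Posterior = 0.216720 / 0.609980 ≈ 0.355
This is intercausal reasoning (explaining away): once underwatering accounts for the wilting, root rot becomes less likely.

Pr(root rot | wilting) ≈ 0.663; Pr(root rot | wilting, underwatering) ≈ 0.355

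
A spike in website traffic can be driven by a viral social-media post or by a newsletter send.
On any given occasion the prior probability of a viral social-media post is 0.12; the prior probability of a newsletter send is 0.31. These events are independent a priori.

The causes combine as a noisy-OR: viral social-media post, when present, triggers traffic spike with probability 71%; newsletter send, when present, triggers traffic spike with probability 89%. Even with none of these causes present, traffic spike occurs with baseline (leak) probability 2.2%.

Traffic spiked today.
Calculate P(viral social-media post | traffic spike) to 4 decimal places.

Under noisy-OR, P(traffic spike | causes) = 1 − (1−0.022)·∏(1−qᵢ) over the active causes.
P(traffic spike) = 0.022*0.88*0.69 + 0.89242*0.88*0.31 + 0.71638*0.12*0.69 + 0.968802*0.12*0.31 = 0.013358 + 0.243452 + 0.059316 + 0.036039 = 0.352165
Of this, 0.095355 comes from 0.059316 + 0.036039 (the viral social-media post=true cases).
So P(viral social-media post | traffic spike) = 0.095355/0.352165 ≈ 0.2708.

P(viral social-media post | traffic spike) ≈ 0.2708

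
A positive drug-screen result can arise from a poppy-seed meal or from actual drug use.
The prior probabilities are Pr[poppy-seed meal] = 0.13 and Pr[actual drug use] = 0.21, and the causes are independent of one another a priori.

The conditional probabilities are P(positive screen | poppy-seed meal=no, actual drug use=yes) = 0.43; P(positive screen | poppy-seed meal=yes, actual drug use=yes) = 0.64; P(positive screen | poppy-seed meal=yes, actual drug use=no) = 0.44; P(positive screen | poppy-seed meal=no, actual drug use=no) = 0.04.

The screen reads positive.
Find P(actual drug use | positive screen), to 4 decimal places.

Enumerate the 4 (poppy-seed meal, actual drug use) configurations and weight by the priors:
  P(positive screen) = 0.04×0.87×0.79 + 0.43×0.87×0.21 + 0.44×0.13×0.79 + 0.64×0.13×0.21
        = 0.027492 + 0.078561 + 0.045188 + 0.017472 = 0.168713
Keeping only the actual drug use-present terms gives 0.096033, so
  P(actual drug use | positive screen) = 0.096033 / 0.168713 ≈ 0.5692

P(actual drug use | positive screen) ≈ 0.5692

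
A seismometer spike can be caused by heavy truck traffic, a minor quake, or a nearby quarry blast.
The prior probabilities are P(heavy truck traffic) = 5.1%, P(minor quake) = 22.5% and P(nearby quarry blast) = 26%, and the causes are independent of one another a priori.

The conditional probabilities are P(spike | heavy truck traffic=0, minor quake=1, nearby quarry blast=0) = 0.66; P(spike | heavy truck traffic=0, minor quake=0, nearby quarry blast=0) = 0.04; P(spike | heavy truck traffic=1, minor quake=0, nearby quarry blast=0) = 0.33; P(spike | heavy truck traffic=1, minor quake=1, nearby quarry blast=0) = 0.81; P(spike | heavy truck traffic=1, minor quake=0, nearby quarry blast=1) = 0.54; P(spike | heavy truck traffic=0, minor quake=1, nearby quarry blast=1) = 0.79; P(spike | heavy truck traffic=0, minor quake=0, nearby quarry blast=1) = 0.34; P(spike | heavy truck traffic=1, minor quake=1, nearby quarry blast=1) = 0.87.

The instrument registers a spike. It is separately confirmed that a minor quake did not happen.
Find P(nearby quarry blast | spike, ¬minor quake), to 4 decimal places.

P(nearby quarry blast | spike, ¬minor quake) ≈ 0.6919

For the numerator, keep only nearby quarry blast=true terms: 0.083892 + 0.007160 = 0.091052
The normalizing constant is 0.04×0.949×0.74 + 0.34×0.949×0.26 + 0.33×0.051×0.74 + 0.54×0.051×0.26 = 0.131596
P(nearby quarry blast | spike, ¬minor quake) = 0.091052/0.131596 ≈ 0.6919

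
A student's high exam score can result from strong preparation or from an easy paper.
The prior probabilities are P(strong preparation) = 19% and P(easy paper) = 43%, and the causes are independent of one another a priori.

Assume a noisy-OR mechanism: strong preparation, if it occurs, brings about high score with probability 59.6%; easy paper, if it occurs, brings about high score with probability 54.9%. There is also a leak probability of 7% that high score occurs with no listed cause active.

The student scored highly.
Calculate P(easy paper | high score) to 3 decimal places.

Under noisy-OR, P(high score | causes) = 1 − (1−0.07)·∏(1−qᵢ) over the active causes.
Enumerate the 4 (strong preparation, easy paper) configurations and weight by the priors:
  P(high score) = 0.07*0.81*0.57 + 0.58057*0.81*0.43 + 0.62428*0.19*0.57 + 0.83055*0.19*0.43
        = 0.032319 + 0.202213 + 0.067610 + 0.067856 = 0.369998
Keeping only the easy paper-present terms gives 0.270069, so
  P(easy paper | high score) = 0.270069 / 0.369998 ≈ 0.730

P(easy paper | high score) ≈ 0.730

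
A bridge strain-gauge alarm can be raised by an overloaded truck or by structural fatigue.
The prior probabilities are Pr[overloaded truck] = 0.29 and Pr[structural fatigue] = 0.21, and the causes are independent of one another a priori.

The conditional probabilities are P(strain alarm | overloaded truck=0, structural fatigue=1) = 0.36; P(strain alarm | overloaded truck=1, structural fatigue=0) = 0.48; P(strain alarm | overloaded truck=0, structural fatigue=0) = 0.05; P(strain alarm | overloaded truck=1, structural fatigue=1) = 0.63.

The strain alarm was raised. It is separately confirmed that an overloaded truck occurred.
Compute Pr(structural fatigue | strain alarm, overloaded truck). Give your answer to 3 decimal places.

By total probability over both values of structural fatigue:
  P(strain alarm | overloaded truck) = 0.48×0.79 + 0.63×0.21
        = 0.379200 + 0.132300 = 0.511500
The terms with structural fatigue present sum to 0.132300, so
  P(structural fatigue | strain alarm, overloaded truck) = 0.132300 / 0.511500 ≈ 0.259

Pr(structural fatigue | strain alarm, overloaded truck) ≈ 0.259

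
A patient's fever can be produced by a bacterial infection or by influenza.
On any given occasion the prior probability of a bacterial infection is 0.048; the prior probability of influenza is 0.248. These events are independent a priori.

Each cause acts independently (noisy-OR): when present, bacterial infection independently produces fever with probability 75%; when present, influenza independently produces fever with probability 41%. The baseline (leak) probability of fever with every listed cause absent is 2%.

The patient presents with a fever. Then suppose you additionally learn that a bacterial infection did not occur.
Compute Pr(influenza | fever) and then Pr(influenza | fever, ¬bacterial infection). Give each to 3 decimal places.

Pr(influenza | fever) ≈ 0.725; Pr(influenza | fever, ¬bacterial infection) ≈ 0.874

Under noisy-OR, P(fever | causes) = 1 − (1−0.02)·∏(1−qᵢ) over the active causes.
For the numerator, keep only influenza=true terms: 0.099585 + 0.010183 = 0.109768
Normalizer over all consistent configurations: 0.02*0.952*0.752 + 0.4218*0.952*0.248 + 0.755*0.048*0.752 + 0.85545*0.048*0.248 = 0.151338
Posterior = 0.109768 / 0.151338 ≈ 0.725

Now also conditioning on bacterial infection≠true:
P(fever | ¬bacterial infection) = 0.02·0.752 + 0.4218·0.248 = 0.015040 + 0.104606 = 0.119646
Restricting to configurations with influenza present: 0.4218·0.248 = 0.104606.
Hence the posterior is 0.104606/0.119646 ≈ 0.874.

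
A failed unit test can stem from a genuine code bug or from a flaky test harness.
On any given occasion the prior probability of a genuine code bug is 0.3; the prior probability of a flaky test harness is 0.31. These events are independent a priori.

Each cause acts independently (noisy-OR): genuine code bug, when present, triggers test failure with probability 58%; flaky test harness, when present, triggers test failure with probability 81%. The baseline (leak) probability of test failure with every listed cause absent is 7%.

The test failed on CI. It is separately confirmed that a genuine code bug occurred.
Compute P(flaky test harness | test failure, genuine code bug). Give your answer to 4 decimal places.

Under noisy-OR, P(test failure | causes) = 1 − (1−0.07)·∏(1−qᵢ) over the active causes.
Enumerate both values of flaky test harness and weight by the priors:
  P(test failure | genuine code bug) = 0.6094×0.69 + 0.925786×0.31
        = 0.420486 + 0.286994 = 0.707480
Configurations with flaky test harness contribute 0.286994, so
  P(flaky test harness | test failure, genuine code bug) = 0.286994 / 0.707480 ≈ 0.4057

P(flaky test harness | test failure, genuine code bug) ≈ 0.4057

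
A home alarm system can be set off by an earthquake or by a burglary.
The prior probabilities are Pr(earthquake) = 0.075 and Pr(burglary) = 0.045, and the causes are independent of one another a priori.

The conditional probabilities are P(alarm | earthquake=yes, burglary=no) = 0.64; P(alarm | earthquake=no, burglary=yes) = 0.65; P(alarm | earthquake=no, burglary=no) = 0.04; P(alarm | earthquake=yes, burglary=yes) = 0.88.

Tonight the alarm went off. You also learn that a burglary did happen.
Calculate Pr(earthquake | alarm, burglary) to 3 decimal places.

Enumerate both values of earthquake and weight by the priors:
  P(alarm | burglary) = 0.65×0.925 + 0.88×0.075
        = 0.601250 + 0.066000 = 0.667250
Configurations with earthquake contribute 0.066000, so
  P(earthquake | alarm, burglary) = 0.066000 / 0.667250 ≈ 0.099

Pr(earthquake | alarm, burglary) ≈ 0.099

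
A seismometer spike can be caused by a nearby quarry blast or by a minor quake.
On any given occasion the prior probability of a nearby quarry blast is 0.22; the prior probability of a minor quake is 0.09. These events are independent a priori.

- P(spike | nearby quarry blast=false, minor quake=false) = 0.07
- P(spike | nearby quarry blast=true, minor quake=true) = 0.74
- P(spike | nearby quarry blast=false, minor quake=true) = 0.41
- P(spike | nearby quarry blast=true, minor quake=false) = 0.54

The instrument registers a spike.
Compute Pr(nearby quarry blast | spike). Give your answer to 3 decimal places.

Numerator (weight on configurations with nearby quarry blast): 0.108108 + 0.014652 = 0.122760
Normalizer over all consistent configurations: 0.07·0.78·0.91 + 0.41·0.78·0.09 + 0.54·0.22·0.91 + 0.74·0.22·0.09 = 0.201228
Posterior = 0.122760 / 0.201228 ≈ 0.610

Pr(nearby quarry blast | spike) ≈ 0.610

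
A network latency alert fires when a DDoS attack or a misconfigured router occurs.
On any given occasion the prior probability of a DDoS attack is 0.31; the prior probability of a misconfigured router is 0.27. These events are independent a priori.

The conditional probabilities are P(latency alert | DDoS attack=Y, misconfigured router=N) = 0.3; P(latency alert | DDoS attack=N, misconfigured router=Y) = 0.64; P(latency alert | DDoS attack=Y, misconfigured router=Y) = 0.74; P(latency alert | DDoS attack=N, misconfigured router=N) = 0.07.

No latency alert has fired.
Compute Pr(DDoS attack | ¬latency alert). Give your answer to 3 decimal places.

Pr(DDoS attack | ¬latency alert) ≈ 0.252

Numerator (weight on configurations with DDoS attack): 0.158410 + 0.021762 = 0.180172
The normalizing constant is 0.93×0.69×0.73 + 0.36×0.69×0.27 + 0.7×0.31×0.73 + 0.26×0.31×0.27 = 0.715681
P(DDoS attack | ¬latency alert) = 0.180172/0.715681 ≈ 0.252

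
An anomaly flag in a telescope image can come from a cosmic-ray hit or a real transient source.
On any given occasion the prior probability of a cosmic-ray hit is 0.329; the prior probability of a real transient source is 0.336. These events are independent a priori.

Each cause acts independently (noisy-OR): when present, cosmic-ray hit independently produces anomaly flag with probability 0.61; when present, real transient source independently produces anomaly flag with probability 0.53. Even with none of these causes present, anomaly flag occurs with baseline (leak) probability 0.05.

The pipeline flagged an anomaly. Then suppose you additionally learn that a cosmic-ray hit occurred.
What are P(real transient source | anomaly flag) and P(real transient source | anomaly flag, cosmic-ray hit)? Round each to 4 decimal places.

Under noisy-OR, P(anomaly flag | causes) = 1 − (1−0.05)·∏(1−qᵢ) over the active causes.
Sum P(anomaly flag|·) weighted by the priors over the 4 (cosmic-ray hit, real transient source) configurations:
  P(anomaly flag) = 0.05·0.671·0.664 + 0.5535·0.671·0.336 + 0.6295·0.329·0.664 + 0.825865·0.329·0.336
        = 0.022277 + 0.124790 + 0.137518 + 0.091294 = 0.375879
Keeping only the real transient source-present terms gives 0.216084, so
  P(real transient source | anomaly flag) = 0.216084 / 0.375879 ≈ 0.5749

Now condition on the additional information:
P(anomaly flag | cosmic-ray hit) = 0.6295×0.664 + 0.825865×0.336 = 0.417988 + 0.277491 = 0.695479
Of this, 0.277491 comes from 0.825865×0.336 (the real transient source=true cases).
So P(real transient source | anomaly flag, cosmic-ray hit) = 0.277491/0.695479 ≈ 0.3990.
Conditioning on cosmic-ray hit lowers the posterior on real transient source: the classic explaining-away effect in a common-effect structure.

P(real transient source | anomaly flag) ≈ 0.5749; P(real transient source | anomaly flag, cosmic-ray hit) ≈ 0.3990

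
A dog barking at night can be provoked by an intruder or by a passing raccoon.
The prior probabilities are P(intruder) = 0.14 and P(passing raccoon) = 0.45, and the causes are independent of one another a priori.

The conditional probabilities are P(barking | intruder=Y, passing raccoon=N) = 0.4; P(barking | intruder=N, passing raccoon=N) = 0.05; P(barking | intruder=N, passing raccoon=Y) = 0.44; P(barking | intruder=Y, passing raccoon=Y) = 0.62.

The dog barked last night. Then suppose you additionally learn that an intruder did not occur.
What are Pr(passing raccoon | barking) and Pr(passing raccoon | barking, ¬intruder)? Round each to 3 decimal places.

Enumerate the 4 (intruder, passing raccoon) configurations and weight by the priors:
  P(barking) = 0.05*0.86*0.55 + 0.44*0.86*0.45 + 0.4*0.14*0.55 + 0.62*0.14*0.45
        = 0.023650 + 0.170280 + 0.030800 + 0.039060 = 0.263790
The terms with passing raccoon present sum to 0.209340, so
  P(passing raccoon | barking) = 0.209340 / 0.263790 ≈ 0.794

Now condition on the additional information:
By total probability over both values of passing raccoon:
  P(barking | ¬intruder) = 0.05*0.55 + 0.44*0.45
        = 0.027500 + 0.198000 = 0.225500
Configurations with passing raccoon contribute 0.198000, so
  P(passing raccoon | barking, ¬intruder) = 0.198000 / 0.225500 ≈ 0.878
With intruder excluded, passing raccoon must carry more of the explanatory weight for the barking.

Pr(passing raccoon | barking) ≈ 0.794; Pr(passing raccoon | barking, ¬intruder) ≈ 0.878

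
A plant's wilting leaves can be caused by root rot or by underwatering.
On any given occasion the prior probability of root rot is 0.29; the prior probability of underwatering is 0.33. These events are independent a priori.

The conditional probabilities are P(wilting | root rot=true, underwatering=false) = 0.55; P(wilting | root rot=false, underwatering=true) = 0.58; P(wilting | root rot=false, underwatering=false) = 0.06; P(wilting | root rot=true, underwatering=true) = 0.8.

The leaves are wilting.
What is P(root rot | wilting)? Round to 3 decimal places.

P(root rot | wilting) ≈ 0.527

Weight on root rot=true, given the evidence: 0.106865 + 0.076560 = 0.183425
Normalizer over all consistent configurations: 0.06×0.71×0.67 + 0.58×0.71×0.33 + 0.55×0.29×0.67 + 0.8×0.29×0.33 = 0.347861
Posterior = 0.183425 / 0.347861 ≈ 0.527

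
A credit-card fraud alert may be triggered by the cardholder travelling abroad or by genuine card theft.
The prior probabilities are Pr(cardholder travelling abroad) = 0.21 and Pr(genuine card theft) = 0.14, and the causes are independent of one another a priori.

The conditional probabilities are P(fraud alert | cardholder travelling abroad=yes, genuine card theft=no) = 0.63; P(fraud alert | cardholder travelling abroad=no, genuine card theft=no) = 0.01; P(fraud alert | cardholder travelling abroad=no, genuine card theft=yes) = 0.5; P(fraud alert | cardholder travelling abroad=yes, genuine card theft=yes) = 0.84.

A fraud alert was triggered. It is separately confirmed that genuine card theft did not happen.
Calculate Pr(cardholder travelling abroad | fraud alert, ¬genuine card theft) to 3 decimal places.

Pr(cardholder travelling abroad | fraud alert, ¬genuine card theft) ≈ 0.944

P(fraud alert | ¬genuine card theft) = 0.01×0.79 + 0.63×0.21 = 0.007900 + 0.132300 = 0.140200
Of this, 0.132300 comes from 0.63×0.21 (the cardholder travelling abroad=true cases).
P(cardholder travelling abroad | fraud alert, ¬genuine card theft) = 0.132300 / 0.140200 ≈ 0.944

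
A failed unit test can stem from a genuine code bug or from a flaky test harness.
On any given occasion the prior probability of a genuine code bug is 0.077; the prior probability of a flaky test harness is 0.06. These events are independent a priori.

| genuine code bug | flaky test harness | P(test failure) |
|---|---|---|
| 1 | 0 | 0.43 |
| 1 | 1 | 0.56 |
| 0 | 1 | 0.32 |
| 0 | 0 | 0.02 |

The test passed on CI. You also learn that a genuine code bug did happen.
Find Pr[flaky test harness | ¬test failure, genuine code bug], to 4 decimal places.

By total probability over both values of flaky test harness:
  P(¬test failure | genuine code bug) = 0.57*0.94 + 0.44*0.06
        = 0.535800 + 0.026400 = 0.562200
Configurations with flaky test harness contribute 0.026400, so
  P(flaky test harness | ¬test failure, genuine code bug) = 0.026400 / 0.562200 ≈ 0.0470

Pr[flaky test harness | ¬test failure, genuine code bug] ≈ 0.0470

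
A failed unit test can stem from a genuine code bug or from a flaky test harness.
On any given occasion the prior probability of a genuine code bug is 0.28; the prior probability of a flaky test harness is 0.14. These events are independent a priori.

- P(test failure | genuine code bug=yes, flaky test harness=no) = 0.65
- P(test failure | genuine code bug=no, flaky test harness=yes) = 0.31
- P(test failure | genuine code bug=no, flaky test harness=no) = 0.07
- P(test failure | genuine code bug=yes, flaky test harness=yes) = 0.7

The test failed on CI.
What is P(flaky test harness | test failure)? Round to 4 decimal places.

P(flaky test harness | test failure) ≈ 0.2270

Enumerate the 4 (genuine code bug, flaky test harness) configurations and weight by the priors:
  P(test failure) = 0.07×0.72×0.86 + 0.31×0.72×0.14 + 0.65×0.28×0.86 + 0.7×0.28×0.14
        = 0.043344 + 0.031248 + 0.156520 + 0.027440 = 0.258552
Keeping only the flaky test harness-present terms gives 0.058688, so
  P(flaky test harness | test failure) = 0.058688 / 0.258552 ≈ 0.2270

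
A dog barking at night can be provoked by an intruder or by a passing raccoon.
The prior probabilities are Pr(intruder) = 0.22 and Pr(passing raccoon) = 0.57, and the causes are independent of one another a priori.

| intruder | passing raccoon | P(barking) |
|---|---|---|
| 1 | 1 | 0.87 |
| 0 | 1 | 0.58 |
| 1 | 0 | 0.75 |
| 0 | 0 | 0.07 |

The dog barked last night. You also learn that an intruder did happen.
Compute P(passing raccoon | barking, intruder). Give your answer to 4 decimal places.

Enumerate both values of passing raccoon and weight by the priors:
  P(barking | intruder) = 0.75×0.43 + 0.87×0.57
        = 0.322500 + 0.495900 = 0.818400
Configurations with passing raccoon contribute 0.495900, so
  P(passing raccoon | barking, intruder) = 0.495900 / 0.818400 ≈ 0.6059

P(passing raccoon | barking, intruder) ≈ 0.6059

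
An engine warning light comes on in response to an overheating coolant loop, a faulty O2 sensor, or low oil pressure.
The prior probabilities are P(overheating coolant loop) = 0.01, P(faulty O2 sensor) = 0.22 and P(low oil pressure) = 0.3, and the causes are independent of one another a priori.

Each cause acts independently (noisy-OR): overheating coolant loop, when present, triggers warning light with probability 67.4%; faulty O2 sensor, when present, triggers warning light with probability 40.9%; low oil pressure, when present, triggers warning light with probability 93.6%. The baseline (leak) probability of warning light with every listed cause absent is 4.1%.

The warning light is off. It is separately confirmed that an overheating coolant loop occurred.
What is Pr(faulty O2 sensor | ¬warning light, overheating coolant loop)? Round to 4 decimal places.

Pr(faulty O2 sensor | ¬warning light, overheating coolant loop) ≈ 0.1429

Under noisy-OR, P(warning light | causes) = 1 − (1−0.041)·∏(1−qᵢ) over the active causes.
By total probability over the 4 (faulty O2 sensor, low oil pressure) configurations:
  P(¬warning light | overheating coolant loop) = 0.312634×0.78×0.7 + 0.020009×0.78×0.3 + 0.184767×0.22×0.7 + 0.011825×0.22×0.3
        = 0.170698 + 0.004682 + 0.028454 + 0.000780 = 0.204614
Keeping only the faulty O2 sensor-present terms gives 0.029234, so
  P(faulty O2 sensor | ¬warning light, overheating coolant loop) = 0.029234 / 0.204614 ≈ 0.1429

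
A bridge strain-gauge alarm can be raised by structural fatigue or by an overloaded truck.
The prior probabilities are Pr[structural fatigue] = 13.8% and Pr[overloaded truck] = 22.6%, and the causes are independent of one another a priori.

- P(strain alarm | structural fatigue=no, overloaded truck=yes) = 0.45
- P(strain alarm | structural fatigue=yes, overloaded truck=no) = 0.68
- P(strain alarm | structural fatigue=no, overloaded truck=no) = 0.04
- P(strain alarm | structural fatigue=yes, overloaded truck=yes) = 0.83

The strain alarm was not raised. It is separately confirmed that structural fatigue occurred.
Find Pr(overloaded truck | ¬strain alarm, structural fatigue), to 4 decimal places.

Sum P(¬strain alarm|·) weighted by the priors over both values of overloaded truck:
  P(¬strain alarm | structural fatigue) = 0.32×0.774 + 0.17×0.226
        = 0.247680 + 0.038420 = 0.286100
Keeping only the overloaded truck-present terms gives 0.038420, so
  P(overloaded truck | ¬strain alarm, structural fatigue) = 0.038420 / 0.286100 ≈ 0.1343

Pr(overloaded truck | ¬strain alarm, structural fatigue) ≈ 0.1343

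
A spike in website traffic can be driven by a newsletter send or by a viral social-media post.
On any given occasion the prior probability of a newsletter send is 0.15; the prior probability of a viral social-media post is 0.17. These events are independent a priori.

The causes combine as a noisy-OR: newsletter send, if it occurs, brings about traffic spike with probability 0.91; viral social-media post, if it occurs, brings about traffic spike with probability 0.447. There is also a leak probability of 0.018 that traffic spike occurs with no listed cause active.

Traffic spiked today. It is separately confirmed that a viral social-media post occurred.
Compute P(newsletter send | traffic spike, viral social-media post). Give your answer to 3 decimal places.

P(newsletter send | traffic spike, viral social-media post) ≈ 0.269

Under noisy-OR, P(traffic spike | causes) = 1 − (1−0.018)·∏(1−qᵢ) over the active causes.
P(traffic spike | viral social-media post) = 0.456954×0.85 + 0.951126×0.15 = 0.388411 + 0.142669 = 0.531080
Restricting to configurations with newsletter send present: 0.951126×0.15 = 0.142669.
P(newsletter send | traffic spike, viral social-media post) = 0.142669 / 0.531080 ≈ 0.269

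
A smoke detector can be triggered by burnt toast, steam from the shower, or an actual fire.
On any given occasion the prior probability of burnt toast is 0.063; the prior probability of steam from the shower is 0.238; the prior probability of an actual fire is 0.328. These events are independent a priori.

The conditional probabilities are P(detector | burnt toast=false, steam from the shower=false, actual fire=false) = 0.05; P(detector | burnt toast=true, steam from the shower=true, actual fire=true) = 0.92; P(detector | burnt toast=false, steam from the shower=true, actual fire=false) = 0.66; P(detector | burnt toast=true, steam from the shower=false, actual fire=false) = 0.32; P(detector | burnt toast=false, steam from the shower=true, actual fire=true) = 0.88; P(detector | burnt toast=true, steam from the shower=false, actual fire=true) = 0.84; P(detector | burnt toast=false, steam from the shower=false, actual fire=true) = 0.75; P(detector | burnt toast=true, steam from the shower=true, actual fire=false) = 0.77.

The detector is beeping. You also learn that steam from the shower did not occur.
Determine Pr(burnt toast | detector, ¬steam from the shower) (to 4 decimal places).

Weight on burnt toast=true, given the evidence: 0.013548 + 0.017358 = 0.030906
The normalizing constant is 0.05*0.937*0.672 + 0.75*0.937*0.328 + 0.32*0.063*0.672 + 0.84*0.063*0.328 = 0.292891
Posterior = 0.030906 / 0.292891 ≈ 0.1055

Pr(burnt toast | detector, ¬steam from the shower) ≈ 0.1055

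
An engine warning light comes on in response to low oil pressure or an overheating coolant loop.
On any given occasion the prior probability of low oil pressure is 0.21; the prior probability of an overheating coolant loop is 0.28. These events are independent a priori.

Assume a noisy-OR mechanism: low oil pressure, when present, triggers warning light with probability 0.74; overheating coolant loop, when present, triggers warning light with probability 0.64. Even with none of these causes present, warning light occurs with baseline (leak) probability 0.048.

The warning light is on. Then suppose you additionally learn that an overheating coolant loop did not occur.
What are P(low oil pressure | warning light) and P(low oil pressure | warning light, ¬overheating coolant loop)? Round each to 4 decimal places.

Under noisy-OR, P(warning light | causes) = 1 − (1−0.048)·∏(1−qᵢ) over the active causes.
P(warning light) = 0.048*0.79*0.72 + 0.65728*0.79*0.28 + 0.75248*0.21*0.72 + 0.910893*0.21*0.28 = 0.027302 + 0.145390 + 0.113775 + 0.053561 = 0.340028
Of this, 0.167336 comes from 0.113775 + 0.053561 (the low oil pressure=true cases).
So P(low oil pressure | warning light) = 0.167336/0.340028 ≈ 0.4921.

Now also conditioning on overheating coolant loop≠true:
Numerator (weight on configurations with low oil pressure): 0.75248×0.21 = 0.158021
Normalizer over all consistent configurations: 0.048×0.79 + 0.75248×0.21 = 0.195941
P(low oil pressure | warning light, ¬overheating coolant loop) = 0.158021/0.195941 ≈ 0.8065
Ruling out overheating coolant loop raises the posterior on low oil pressure — the flip side of explaining away.

P(low oil pressure | warning light) ≈ 0.4921; P(low oil pressure | warning light, ¬overheating coolant loop) ≈ 0.8065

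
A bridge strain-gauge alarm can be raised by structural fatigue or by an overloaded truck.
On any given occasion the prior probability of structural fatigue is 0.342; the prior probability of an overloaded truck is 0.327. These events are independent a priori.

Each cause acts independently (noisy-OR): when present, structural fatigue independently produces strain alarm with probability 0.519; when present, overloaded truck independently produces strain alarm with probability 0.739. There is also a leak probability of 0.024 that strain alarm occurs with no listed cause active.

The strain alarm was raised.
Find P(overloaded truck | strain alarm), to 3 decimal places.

P(overloaded truck | strain alarm) ≈ 0.661

Under noisy-OR, P(strain alarm | causes) = 1 − (1−0.024)·∏(1−qᵢ) over the active causes.
By total probability over the 4 (structural fatigue, overloaded truck) configurations:
  P(strain alarm) = 0.024·0.658·0.673 + 0.745264·0.658·0.327 + 0.530544·0.342·0.673 + 0.877472·0.342·0.327
        = 0.010628 + 0.160355 + 0.122113 + 0.098131 = 0.391227
Keeping only the overloaded truck-present terms gives 0.258486, so
  P(overloaded truck | strain alarm) = 0.258486 / 0.391227 ≈ 0.661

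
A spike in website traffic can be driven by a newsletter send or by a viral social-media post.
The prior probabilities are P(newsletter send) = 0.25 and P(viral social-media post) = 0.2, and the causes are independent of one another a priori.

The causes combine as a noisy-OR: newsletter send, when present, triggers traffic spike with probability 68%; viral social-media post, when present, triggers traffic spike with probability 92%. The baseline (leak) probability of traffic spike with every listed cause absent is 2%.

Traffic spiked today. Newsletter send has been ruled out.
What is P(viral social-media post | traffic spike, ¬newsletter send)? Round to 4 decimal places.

P(viral social-media post | traffic spike, ¬newsletter send) ≈ 0.9201

Under noisy-OR, P(traffic spike | causes) = 1 − (1−0.02)·∏(1−qᵢ) over the active causes.
P(traffic spike | ¬newsletter send) = 0.02*0.8 + 0.9216*0.2 = 0.016000 + 0.184320 = 0.200320
Of this, 0.184320 comes from 0.9216*0.2 (the viral social-media post=true cases).
Hence the posterior is 0.184320/0.200320 ≈ 0.9201.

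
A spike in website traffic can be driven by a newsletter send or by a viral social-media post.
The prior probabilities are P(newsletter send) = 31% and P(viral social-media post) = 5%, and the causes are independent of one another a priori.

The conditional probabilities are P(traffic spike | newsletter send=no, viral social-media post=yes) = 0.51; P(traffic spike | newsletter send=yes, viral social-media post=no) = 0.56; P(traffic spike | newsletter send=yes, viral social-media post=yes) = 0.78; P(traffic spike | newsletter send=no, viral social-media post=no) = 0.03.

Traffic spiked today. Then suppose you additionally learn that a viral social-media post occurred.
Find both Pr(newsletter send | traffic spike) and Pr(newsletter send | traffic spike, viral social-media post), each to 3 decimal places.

Pr(newsletter send | traffic spike) ≈ 0.826; Pr(newsletter send | traffic spike, viral social-media post) ≈ 0.407

Weight on newsletter send=true, given the evidence: 0.164920 + 0.012090 = 0.177010
Denominator P(traffic spike): 0.03·0.69·0.95 + 0.51·0.69·0.05 + 0.56·0.31·0.95 + 0.78·0.31·0.05 = 0.214270
P(newsletter send | traffic spike) = 0.177010/0.214270 ≈ 0.826

With the extra evidence:
For the numerator, keep only newsletter send=true terms: 0.78·0.31 = 0.241800
The normalizing constant is 0.51·0.69 + 0.78·0.31 = 0.593700
P(newsletter send | traffic spike, viral social-media post) = 0.241800/0.593700 ≈ 0.407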